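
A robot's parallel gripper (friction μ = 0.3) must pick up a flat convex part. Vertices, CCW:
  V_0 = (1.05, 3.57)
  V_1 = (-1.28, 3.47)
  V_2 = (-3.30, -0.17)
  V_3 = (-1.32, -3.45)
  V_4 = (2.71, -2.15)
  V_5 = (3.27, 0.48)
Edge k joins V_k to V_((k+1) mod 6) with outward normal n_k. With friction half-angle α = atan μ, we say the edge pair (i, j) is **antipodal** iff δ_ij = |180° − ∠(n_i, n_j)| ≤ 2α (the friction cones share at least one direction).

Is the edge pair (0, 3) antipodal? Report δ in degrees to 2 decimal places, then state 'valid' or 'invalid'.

δ = 15.42°, valid

α = atan 0.3 = 16.70°;  2α = 33.40°
edge 0: e_0 = (-2.33, -0.10);  n_0 = (-0.0429, +0.9991)
edge 3: e_3 = (+4.03, +1.30);  n_3 = (+0.3070, -0.9517)
∠(n_0, n_3) = 164.58°
δ = |180° − 164.58°| = 15.42°
15.42° ≤ 2α = 33.40°  →  valid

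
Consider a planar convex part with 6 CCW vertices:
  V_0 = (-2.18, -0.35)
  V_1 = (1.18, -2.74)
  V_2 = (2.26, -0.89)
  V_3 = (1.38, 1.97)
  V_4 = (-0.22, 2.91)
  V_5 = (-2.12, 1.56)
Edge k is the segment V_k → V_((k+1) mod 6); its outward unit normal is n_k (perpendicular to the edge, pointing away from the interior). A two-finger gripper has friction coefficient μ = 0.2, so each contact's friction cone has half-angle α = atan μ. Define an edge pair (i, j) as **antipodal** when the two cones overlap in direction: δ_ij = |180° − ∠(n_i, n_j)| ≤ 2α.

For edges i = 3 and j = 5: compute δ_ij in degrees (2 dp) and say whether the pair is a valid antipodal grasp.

δ = 61.37°, invalid

α = atan 0.2 = 11.31°;  2α = 22.62°
edge 3: e_3 = (-1.60, +0.94);  n_3 = (+0.5065, +0.8622)
edge 5: e_5 = (-0.06, -1.91);  n_5 = (-0.9995, +0.0314)
∠(n_3, n_5) = 118.63°
δ = |180° − 118.63°| = 61.37°
61.37° > 2α = 22.62°  →  invalid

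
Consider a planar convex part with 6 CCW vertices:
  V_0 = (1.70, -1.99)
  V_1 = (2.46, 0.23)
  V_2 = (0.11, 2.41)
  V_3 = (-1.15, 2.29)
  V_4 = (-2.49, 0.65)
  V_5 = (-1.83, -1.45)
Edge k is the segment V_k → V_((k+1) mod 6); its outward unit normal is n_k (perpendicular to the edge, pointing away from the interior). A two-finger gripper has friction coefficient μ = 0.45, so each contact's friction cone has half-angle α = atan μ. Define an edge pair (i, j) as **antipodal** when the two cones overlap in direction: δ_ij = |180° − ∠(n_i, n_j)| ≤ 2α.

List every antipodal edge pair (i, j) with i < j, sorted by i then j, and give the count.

count = 5; pairs: (0,3), (0,4), (1,4), (1,5), (2,5)

α = atan 0.45 = 24.23°;  2α = 48.46°
n_0 = (+0.9461, -0.3239)
n_1 = (+0.6801, +0.7331)
n_2 = (-0.0948, +0.9955)
n_3 = (-0.7744, +0.6327)
n_4 = (-0.9540, -0.2998)
n_5 = (-0.1512, -0.9885)
  (0,1): δ = 113.95°  ·
  (0,2): δ = 65.66°  ·
  (0,3): δ = 20.35°  ✓
  (0,4): δ = 36.35°  ✓
  (0,5): δ = 100.20°  ·
  (1,2): δ = 131.71°  ·
  (1,3): δ = 86.40°  ·
  (1,4): δ = 29.70°  ✓
  (1,5): δ = 34.15°  ✓
  (2,3): δ = 134.69°  ·
  (2,4): δ = 77.99°  ·
  (2,5): δ = 14.14°  ✓
  (3,4): δ = 123.30°  ·
  (3,5): δ = 59.45°  ·
  (4,5): δ = 116.14°  ·
antipodal pairs: 5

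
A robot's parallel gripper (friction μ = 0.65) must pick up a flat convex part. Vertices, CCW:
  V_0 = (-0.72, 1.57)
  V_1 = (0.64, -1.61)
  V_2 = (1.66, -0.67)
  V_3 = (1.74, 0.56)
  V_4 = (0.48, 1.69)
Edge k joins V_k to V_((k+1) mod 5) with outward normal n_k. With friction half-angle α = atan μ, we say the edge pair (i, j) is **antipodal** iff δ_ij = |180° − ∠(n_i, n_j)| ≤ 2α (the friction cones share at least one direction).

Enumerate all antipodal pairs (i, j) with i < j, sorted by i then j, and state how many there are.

count = 3; pairs: (0,2), (0,3), (1,4)

α = atan 0.65 = 33.02°;  2α = 66.05°
n_0 = (-0.9194, -0.3932)
n_1 = (+0.6777, -0.7354)
n_2 = (+0.9979, -0.0649)
n_3 = (+0.6677, +0.7445)
n_4 = (-0.0995, +0.9950)
  (0,1): δ = 70.49°  ·
  (0,2): δ = 26.88°  ✓
  (0,3): δ = 24.96°  ✓
  (0,4): δ = 72.56°  ·
  (1,2): δ = 136.38°  ·
  (1,3): δ = 84.55°  ·
  (1,4): δ = 36.95°  ✓
  (2,3): δ = 128.17°  ·
  (2,4): δ = 80.57°  ·
  (3,4): δ = 132.40°  ·
antipodal pairs: 3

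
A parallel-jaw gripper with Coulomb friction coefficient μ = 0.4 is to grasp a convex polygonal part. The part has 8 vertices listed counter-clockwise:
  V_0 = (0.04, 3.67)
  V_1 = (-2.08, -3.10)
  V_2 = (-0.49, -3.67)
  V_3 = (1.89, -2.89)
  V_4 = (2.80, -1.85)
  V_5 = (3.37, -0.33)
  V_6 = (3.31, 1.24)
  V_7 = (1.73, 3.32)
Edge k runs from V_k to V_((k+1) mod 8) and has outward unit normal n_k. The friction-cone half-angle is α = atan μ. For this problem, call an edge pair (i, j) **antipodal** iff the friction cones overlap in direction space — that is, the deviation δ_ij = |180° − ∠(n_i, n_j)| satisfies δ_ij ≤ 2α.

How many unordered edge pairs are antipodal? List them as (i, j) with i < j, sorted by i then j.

α = atan 0.4 = 21.80°;  2α = 43.60°
n_0 = (-0.9543, +0.2988)
n_1 = (-0.3375, -0.9413)
n_2 = (+0.3114, -0.9503)
n_3 = (+0.7526, -0.6585)
n_4 = (+0.9363, -0.3511)
n_5 = (+0.9993, +0.0382)
n_6 = (+0.7963, +0.6049)
n_7 = (+0.2028, +0.9792)
  (0,1): δ = 92.33°  ·
  (0,2): δ = 54.47°  ·
  (0,3): δ = 23.80°  ✓
  (0,4): δ = 3.17°  ✓
  (0,5): δ = 19.58°  ✓
  (0,6): δ = 54.61°  ·
  (0,7): δ = 95.69°  ·
  (1,2): δ = 142.13°  ·
  (1,3): δ = 111.46°  ·
  (1,4): δ = 90.83°  ·
  (1,5): δ = 68.09°  ·
  (1,6): δ = 33.06°  ✓
  (1,7): δ = 8.02°  ✓
  (2,3): δ = 149.33°  ·
  (2,4): δ = 128.70°  ·
  (2,5): δ = 105.96°  ·
  (2,6): δ = 70.92°  ·
  (2,7): δ = 29.85°  ✓
  (3,4): δ = 159.37°  ·
  (3,5): δ = 136.63°  ·
  (3,6): δ = 101.59°  ·
  (3,7): δ = 60.51°  ·
  (4,5): δ = 157.26°  ·
  (4,6): δ = 122.22°  ·
  (4,7): δ = 81.14°  ·
  (5,6): δ = 144.97°  ·
  (5,7): δ = 103.89°  ·
  (6,7): δ = 138.92°  ·
antipodal pairs: 6

count = 6; pairs: (0,3), (0,4), (0,5), (1,6), (1,7), (2,7)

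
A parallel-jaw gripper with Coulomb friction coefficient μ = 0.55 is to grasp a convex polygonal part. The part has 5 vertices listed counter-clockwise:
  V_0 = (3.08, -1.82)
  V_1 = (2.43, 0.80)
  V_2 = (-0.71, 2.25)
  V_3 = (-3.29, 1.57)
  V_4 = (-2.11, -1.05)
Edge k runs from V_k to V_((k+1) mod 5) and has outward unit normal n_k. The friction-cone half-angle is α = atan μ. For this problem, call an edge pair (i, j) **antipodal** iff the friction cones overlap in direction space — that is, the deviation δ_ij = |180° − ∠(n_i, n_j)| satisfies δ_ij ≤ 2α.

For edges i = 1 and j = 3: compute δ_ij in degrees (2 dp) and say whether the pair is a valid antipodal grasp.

δ = 40.97°, valid

α = atan 0.55 = 28.81°;  2α = 57.62°
edge 1: e_1 = (-3.14, +1.45);  n_1 = (+0.4192, +0.9079)
edge 3: e_3 = (+1.18, -2.62);  n_3 = (-0.9118, -0.4107)
∠(n_1, n_3) = 139.03°
δ = |180° − 139.03°| = 40.97°
40.97° ≤ 2α = 57.62°  →  valid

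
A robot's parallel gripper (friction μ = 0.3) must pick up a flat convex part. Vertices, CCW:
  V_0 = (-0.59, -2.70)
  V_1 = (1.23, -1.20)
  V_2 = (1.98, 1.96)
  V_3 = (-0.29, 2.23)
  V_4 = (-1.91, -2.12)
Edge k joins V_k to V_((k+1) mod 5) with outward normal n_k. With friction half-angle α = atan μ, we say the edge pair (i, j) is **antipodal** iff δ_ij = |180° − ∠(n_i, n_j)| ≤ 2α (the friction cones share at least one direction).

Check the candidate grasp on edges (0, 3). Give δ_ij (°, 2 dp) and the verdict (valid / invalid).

α = atan 0.3 = 16.70°;  2α = 33.40°
edge 0: e_0 = (+1.82, +1.50);  n_0 = (+0.6360, -0.7717)
edge 3: e_3 = (-1.62, -4.35);  n_3 = (-0.9371, +0.3490)
∠(n_0, n_3) = 149.92°
δ = |180° − 149.92°| = 30.08°
30.08° ≤ 2α = 33.40°  →  valid

δ = 30.08°, valid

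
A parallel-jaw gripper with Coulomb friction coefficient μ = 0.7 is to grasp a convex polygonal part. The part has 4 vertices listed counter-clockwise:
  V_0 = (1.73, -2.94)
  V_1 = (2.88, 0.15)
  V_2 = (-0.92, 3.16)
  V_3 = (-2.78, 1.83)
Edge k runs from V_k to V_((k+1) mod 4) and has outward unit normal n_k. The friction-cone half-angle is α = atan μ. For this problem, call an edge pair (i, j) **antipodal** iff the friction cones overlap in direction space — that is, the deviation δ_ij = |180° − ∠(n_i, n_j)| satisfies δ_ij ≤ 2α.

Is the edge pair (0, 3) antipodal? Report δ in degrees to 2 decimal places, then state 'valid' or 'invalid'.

δ = 63.81°, valid

α = atan 0.7 = 34.99°;  2α = 69.98°
edge 0: e_0 = (+1.15, +3.09);  n_0 = (+0.9372, -0.3488)
edge 3: e_3 = (+4.51, -4.77);  n_3 = (-0.7266, -0.6870)
∠(n_0, n_3) = 116.19°
δ = |180° − 116.19°| = 63.81°
63.81° ≤ 2α = 69.98°  →  valid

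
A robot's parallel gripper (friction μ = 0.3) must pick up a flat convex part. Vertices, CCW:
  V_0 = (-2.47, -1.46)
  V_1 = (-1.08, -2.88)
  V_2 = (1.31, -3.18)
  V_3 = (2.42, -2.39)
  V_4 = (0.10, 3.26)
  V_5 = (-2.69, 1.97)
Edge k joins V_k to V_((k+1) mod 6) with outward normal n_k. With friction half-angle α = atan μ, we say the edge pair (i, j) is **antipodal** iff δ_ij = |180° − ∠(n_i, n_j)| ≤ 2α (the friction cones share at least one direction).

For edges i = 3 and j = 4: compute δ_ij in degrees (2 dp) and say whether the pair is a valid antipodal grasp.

δ = 87.51°, invalid

α = atan 0.3 = 16.70°;  2α = 33.40°
edge 3: e_3 = (-2.32, +5.65);  n_3 = (+0.9251, +0.3798)
edge 4: e_4 = (-2.79, -1.29);  n_4 = (-0.4197, +0.9077)
∠(n_3, n_4) = 92.49°
δ = |180° − 92.49°| = 87.51°
87.51° > 2α = 33.40°  →  invalid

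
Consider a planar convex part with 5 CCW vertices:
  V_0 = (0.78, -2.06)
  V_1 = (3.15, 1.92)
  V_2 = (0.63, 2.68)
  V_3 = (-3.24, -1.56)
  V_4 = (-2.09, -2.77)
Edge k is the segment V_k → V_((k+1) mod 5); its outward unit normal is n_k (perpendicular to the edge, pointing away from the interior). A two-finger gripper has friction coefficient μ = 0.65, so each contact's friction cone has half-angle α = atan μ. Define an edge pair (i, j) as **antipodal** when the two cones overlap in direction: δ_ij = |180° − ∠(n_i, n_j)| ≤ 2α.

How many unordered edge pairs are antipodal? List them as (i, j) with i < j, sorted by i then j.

count = 4; pairs: (0,2), (1,3), (1,4), (2,4)

α = atan 0.65 = 33.02°;  2α = 66.05°
n_0 = (+0.8592, -0.5116)
n_1 = (+0.2887, +0.9574)
n_2 = (-0.7386, +0.6741)
n_3 = (-0.7248, -0.6889)
n_4 = (+0.2401, -0.9707)
  (0,1): δ = 76.01°  ·
  (0,2): δ = 11.61°  ✓
  (0,3): δ = 74.32°  ·
  (0,4): δ = 134.67°  ·
  (1,2): δ = 115.61°  ·
  (1,3): δ = 29.67°  ✓
  (1,4): δ = 30.68°  ✓
  (2,3): δ = 94.07°  ·
  (2,4): δ = 33.72°  ✓
  (3,4): δ = 119.65°  ·
antipodal pairs: 4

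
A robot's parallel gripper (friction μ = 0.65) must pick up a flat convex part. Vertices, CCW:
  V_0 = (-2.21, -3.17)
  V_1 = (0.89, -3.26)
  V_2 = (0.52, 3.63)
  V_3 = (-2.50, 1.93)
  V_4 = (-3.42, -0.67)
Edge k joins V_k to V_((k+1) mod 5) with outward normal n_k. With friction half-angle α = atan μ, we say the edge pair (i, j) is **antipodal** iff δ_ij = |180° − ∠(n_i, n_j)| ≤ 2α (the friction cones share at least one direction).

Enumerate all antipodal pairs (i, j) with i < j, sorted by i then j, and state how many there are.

count = 4; pairs: (0,2), (1,2), (1,3), (1,4)

α = atan 0.65 = 33.02°;  2α = 66.05°
n_0 = (-0.0290, -0.9996)
n_1 = (+0.9986, +0.0536)
n_2 = (-0.4905, +0.8714)
n_3 = (-0.9427, +0.3336)
n_4 = (-0.9001, -0.4357)
  (0,1): δ = 85.26°  ·
  (0,2): δ = 31.04°  ✓
  (0,3): δ = 72.18°  ·
  (0,4): δ = 117.49°  ·
  (1,2): δ = 63.70°  ✓
  (1,3): δ = 22.56°  ✓
  (1,4): δ = 22.75°  ✓
  (2,3): δ = 138.86°  ·
  (2,4): δ = 93.55°  ·
  (3,4): δ = 134.69°  ·
antipodal pairs: 4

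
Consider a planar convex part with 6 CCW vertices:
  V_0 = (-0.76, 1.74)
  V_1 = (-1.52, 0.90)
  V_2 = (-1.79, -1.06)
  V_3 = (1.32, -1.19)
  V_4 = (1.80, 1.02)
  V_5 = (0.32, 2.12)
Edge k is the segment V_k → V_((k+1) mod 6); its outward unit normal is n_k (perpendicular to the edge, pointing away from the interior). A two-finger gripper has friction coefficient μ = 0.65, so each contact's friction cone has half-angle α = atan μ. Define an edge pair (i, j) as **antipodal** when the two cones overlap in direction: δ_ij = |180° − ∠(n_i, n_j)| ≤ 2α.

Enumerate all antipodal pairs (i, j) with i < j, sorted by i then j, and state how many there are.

α = atan 0.65 = 33.02°;  2α = 66.05°
n_0 = (-0.7415, +0.6709)
n_1 = (-0.9906, +0.1365)
n_2 = (-0.0418, -0.9991)
n_3 = (+0.9772, -0.2122)
n_4 = (+0.5965, +0.8026)
n_5 = (-0.3319, +0.9433)
  (0,1): δ = 145.71°  ·
  (0,2): δ = 50.26°  ✓
  (0,3): δ = 29.88°  ✓
  (0,4): δ = 95.52°  ·
  (0,5): δ = 151.52°  ·
  (1,2): δ = 84.55°  ·
  (1,3): δ = 4.41°  ✓
  (1,4): δ = 61.22°  ✓
  (1,5): δ = 117.23°  ·
  (2,3): δ = 99.86°  ·
  (2,4): δ = 34.23°  ✓
  (2,5): δ = 21.78°  ✓
  (3,4): δ = 114.37°  ·
  (3,5): δ = 58.36°  ✓
  (4,5): δ = 123.99°  ·
antipodal pairs: 7

count = 7; pairs: (0,2), (0,3), (1,3), (1,4), (2,4), (2,5), (3,5)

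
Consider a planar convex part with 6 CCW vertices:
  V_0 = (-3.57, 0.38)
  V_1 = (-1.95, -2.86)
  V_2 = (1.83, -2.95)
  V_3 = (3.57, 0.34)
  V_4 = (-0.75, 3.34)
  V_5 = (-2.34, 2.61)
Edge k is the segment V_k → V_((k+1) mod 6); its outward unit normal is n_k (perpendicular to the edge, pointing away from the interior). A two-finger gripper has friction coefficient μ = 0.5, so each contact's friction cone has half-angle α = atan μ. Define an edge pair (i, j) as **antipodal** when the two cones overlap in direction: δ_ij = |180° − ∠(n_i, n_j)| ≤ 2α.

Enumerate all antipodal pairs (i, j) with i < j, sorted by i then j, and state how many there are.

α = atan 0.5 = 26.57°;  2α = 53.13°
n_0 = (-0.8944, -0.4472)
n_1 = (-0.0238, -0.9997)
n_2 = (+0.8840, -0.4675)
n_3 = (+0.5704, +0.8214)
n_4 = (-0.4172, +0.9088)
n_5 = (-0.8756, +0.4830)
  (0,1): δ = 117.93°  ·
  (0,2): δ = 54.44°  ·
  (0,3): δ = 28.66°  ✓
  (0,4): δ = 88.10°  ·
  (0,5): δ = 124.56°  ·
  (1,2): δ = 116.51°  ·
  (1,3): δ = 33.41°  ✓
  (1,4): δ = 26.02°  ✓
  (1,5): δ = 62.48°  ·
  (2,3): δ = 96.90°  ·
  (2,4): δ = 37.47°  ✓
  (2,5): δ = 1.01°  ✓
  (3,4): δ = 120.56°  ·
  (3,5): δ = 84.10°  ·
  (4,5): δ = 143.54°  ·
antipodal pairs: 5

count = 5; pairs: (0,3), (1,3), (1,4), (2,4), (2,5)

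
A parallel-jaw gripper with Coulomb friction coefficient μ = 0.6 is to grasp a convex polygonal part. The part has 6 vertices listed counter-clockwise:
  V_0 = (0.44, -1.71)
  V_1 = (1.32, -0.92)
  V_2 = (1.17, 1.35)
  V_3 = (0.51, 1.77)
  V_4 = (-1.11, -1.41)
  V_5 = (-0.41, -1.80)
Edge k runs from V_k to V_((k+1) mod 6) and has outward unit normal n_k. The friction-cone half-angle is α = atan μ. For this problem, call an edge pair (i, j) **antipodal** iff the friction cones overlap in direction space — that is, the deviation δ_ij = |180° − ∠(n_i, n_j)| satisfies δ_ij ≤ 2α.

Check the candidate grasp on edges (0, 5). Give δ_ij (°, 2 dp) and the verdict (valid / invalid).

α = atan 0.6 = 30.96°;  2α = 61.93°
edge 0: e_0 = (+0.88, +0.79);  n_0 = (+0.6680, -0.7441)
edge 5: e_5 = (+0.85, +0.09);  n_5 = (+0.1053, -0.9944)
∠(n_0, n_5) = 35.87°
δ = |180° − 35.87°| = 144.13°
144.13° > 2α = 61.93°  →  invalid

δ = 144.13°, invalid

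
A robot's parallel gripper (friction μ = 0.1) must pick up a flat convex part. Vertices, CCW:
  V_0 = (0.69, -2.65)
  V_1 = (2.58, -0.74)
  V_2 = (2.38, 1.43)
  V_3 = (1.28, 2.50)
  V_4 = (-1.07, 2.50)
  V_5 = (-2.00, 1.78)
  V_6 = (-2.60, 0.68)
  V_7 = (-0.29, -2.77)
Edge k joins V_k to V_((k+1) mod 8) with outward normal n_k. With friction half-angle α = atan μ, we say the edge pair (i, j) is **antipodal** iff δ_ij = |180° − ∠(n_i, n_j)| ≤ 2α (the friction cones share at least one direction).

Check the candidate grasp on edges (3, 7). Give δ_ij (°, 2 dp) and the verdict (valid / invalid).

δ = 6.98°, valid

α = atan 0.1 = 5.71°;  2α = 11.42°
edge 3: e_3 = (-2.35, +0.00);  n_3 = (+0.0000, +1.0000)
edge 7: e_7 = (+0.98, +0.12);  n_7 = (+0.1215, -0.9926)
∠(n_3, n_7) = 173.02°
δ = |180° − 173.02°| = 6.98°
6.98° ≤ 2α = 11.42°  →  valid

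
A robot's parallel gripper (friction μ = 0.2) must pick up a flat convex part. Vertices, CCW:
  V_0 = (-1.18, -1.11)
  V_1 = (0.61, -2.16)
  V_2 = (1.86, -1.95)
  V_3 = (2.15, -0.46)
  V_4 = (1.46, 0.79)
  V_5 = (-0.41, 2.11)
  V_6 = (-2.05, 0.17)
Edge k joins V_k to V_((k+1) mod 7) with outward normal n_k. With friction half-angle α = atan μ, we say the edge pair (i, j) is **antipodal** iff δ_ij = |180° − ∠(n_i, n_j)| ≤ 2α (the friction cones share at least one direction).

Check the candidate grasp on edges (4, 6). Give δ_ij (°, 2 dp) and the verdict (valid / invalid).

δ = 20.58°, valid

α = atan 0.2 = 11.31°;  2α = 22.62°
edge 4: e_4 = (-1.87, +1.32);  n_4 = (+0.5767, +0.8170)
edge 6: e_6 = (+0.87, -1.28);  n_6 = (-0.8270, -0.5621)
∠(n_4, n_6) = 159.42°
δ = |180° − 159.42°| = 20.58°
20.58° ≤ 2α = 22.62°  →  valid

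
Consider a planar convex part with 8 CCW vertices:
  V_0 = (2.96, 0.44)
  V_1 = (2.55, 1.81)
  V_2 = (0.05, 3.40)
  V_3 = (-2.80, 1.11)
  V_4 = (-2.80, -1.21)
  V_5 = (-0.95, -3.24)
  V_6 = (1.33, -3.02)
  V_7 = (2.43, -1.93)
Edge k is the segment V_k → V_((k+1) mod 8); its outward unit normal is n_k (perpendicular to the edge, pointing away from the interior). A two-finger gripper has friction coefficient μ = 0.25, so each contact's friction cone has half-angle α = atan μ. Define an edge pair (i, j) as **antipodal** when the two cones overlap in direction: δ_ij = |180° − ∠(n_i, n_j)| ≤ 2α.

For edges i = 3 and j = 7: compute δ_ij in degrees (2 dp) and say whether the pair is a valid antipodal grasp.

α = atan 0.25 = 14.04°;  2α = 28.07°
edge 3: e_3 = (+0.00, -2.32);  n_3 = (-1.0000, -0.0000)
edge 7: e_7 = (+0.53, +2.37);  n_7 = (+0.9759, -0.2182)
∠(n_3, n_7) = 167.39°
δ = |180° − 167.39°| = 12.61°
12.61° ≤ 2α = 28.07°  →  valid

δ = 12.61°, valid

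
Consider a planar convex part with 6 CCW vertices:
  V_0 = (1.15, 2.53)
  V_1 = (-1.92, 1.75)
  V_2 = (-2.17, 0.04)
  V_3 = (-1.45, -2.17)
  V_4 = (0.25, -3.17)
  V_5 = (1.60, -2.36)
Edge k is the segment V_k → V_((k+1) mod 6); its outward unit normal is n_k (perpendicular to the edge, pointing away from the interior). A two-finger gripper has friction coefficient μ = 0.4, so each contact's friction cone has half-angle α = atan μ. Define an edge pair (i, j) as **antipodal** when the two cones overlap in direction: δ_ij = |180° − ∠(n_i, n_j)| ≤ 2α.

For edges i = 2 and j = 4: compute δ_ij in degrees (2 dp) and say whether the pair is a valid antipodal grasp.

α = atan 0.4 = 21.80°;  2α = 43.60°
edge 2: e_2 = (+0.72, -2.21);  n_2 = (-0.9508, -0.3098)
edge 4: e_4 = (+1.35, +0.81);  n_4 = (+0.5145, -0.8575)
∠(n_2, n_4) = 102.92°
δ = |180° − 102.92°| = 77.08°
77.08° > 2α = 43.60°  →  invalid

δ = 77.08°, invalid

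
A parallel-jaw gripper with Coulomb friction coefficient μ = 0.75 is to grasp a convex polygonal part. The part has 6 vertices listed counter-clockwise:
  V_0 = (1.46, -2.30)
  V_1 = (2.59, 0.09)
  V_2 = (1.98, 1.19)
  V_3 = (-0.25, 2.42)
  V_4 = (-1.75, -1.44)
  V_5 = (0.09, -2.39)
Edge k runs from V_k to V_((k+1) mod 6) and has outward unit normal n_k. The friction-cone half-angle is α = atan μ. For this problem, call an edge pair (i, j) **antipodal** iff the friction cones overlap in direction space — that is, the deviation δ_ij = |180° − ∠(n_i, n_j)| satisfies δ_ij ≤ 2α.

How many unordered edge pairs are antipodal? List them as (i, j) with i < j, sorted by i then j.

count = 7; pairs: (0,3), (1,3), (1,4), (1,5), (2,4), (2,5), (3,5)

α = atan 0.75 = 36.87°;  2α = 73.74°
n_0 = (+0.9040, -0.4274)
n_1 = (+0.8745, +0.4850)
n_2 = (+0.4830, +0.8756)
n_3 = (-0.9321, +0.3622)
n_4 = (-0.4588, -0.8886)
n_5 = (+0.0656, -0.9978)
  (0,1): δ = 125.68°  ·
  (0,2): δ = 93.57°  ·
  (0,3): δ = 4.07°  ✓
  (0,4): δ = 88.00°  ·
  (0,5): δ = 119.06°  ·
  (1,2): δ = 147.89°  ·
  (1,3): δ = 50.25°  ✓
  (1,4): δ = 33.68°  ✓
  (1,5): δ = 64.75°  ✓
  (2,3): δ = 82.36°  ·
  (2,4): δ = 1.57°  ✓
  (2,5): δ = 32.64°  ✓
  (3,4): δ = 96.07°  ·
  (3,5): δ = 65.01°  ✓
  (4,5): δ = 148.93°  ·
antipodal pairs: 7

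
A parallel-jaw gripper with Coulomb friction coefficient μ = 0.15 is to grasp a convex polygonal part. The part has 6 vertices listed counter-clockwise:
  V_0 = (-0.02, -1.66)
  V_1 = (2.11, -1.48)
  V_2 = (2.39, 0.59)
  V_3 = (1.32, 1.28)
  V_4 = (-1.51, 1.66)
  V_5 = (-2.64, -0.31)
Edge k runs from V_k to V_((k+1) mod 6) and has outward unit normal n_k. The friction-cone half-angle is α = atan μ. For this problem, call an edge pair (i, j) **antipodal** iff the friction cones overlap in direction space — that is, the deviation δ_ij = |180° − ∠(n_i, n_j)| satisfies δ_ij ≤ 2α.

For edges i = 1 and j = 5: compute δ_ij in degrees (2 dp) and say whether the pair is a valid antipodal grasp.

δ = 70.44°, invalid

α = atan 0.15 = 8.53°;  2α = 17.06°
edge 1: e_1 = (+0.28, +2.07);  n_1 = (+0.9910, -0.1340)
edge 5: e_5 = (+2.62, -1.35);  n_5 = (-0.4580, -0.8889)
∠(n_1, n_5) = 109.56°
δ = |180° − 109.56°| = 70.44°
70.44° > 2α = 17.06°  →  invalid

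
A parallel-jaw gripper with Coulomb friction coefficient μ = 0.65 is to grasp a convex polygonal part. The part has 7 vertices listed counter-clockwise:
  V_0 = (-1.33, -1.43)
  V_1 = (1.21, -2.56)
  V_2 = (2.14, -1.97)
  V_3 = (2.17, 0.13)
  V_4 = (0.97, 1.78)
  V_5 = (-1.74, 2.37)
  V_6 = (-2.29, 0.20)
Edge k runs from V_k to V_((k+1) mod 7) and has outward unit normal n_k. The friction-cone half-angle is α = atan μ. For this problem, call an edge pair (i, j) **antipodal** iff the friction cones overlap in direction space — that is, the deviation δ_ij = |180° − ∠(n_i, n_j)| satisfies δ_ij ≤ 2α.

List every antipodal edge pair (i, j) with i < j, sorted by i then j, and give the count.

count = 9; pairs: (0,3), (0,4), (1,4), (1,5), (2,5), (2,6), (3,5), (3,6), (4,6)

α = atan 0.65 = 33.02°;  2α = 66.05°
n_0 = (-0.4065, -0.9137)
n_1 = (+0.5357, -0.8444)
n_2 = (+0.9999, -0.0143)
n_3 = (+0.8087, +0.5882)
n_4 = (+0.2127, +0.9771)
n_5 = (-0.9693, +0.2457)
n_6 = (-0.8617, -0.5075)
  (0,1): δ = 123.63°  ·
  (0,2): δ = 66.84°  ·
  (0,3): δ = 29.99°  ✓
  (0,4): δ = 11.70°  ✓
  (0,5): δ = 99.76°  ·
  (0,6): δ = 144.48°  ·
  (1,2): δ = 123.21°  ·
  (1,3): δ = 86.36°  ·
  (1,4): δ = 44.67°  ✓
  (1,5): δ = 43.39°  ✓
  (1,6): δ = 88.10°  ·
  (2,3): δ = 143.15°  ·
  (2,4): δ = 101.46°  ·
  (2,5): δ = 13.40°  ✓
  (2,6): δ = 31.31°  ✓
  (3,4): δ = 138.31°  ·
  (3,5): δ = 50.25°  ✓
  (3,6): δ = 5.53°  ✓
  (4,5): δ = 91.94°  ·
  (4,6): δ = 47.22°  ✓
  (5,6): δ = 135.28°  ·
antipodal pairs: 9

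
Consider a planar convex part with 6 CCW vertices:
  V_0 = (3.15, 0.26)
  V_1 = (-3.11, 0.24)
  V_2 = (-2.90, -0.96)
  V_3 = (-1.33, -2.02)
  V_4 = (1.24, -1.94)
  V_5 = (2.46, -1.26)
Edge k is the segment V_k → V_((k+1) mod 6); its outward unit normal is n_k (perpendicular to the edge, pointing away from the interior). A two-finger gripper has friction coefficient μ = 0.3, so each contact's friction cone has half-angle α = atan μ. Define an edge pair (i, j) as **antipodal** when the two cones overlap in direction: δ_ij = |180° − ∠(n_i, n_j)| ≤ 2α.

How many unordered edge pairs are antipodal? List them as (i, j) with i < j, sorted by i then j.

count = 2; pairs: (0,3), (0,4)

α = atan 0.3 = 16.70°;  2α = 33.40°
n_0 = (-0.0032, +1.0000)
n_1 = (-0.9850, -0.1724)
n_2 = (-0.5596, -0.8288)
n_3 = (+0.0311, -0.9995)
n_4 = (+0.4869, -0.8735)
n_5 = (+0.9106, -0.4134)
  (0,1): δ = 80.26°  ·
  (0,2): δ = 34.21°  ·
  (0,3): δ = 1.60°  ✓
  (0,4): δ = 28.95°  ✓
  (0,5): δ = 65.40°  ·
  (1,2): δ = 133.95°  ·
  (1,3): δ = 98.14°  ·
  (1,4): δ = 70.79°  ·
  (1,5): δ = 34.34°  ·
  (2,3): δ = 144.19°  ·
  (2,4): δ = 116.84°  ·
  (2,5): δ = 80.39°  ·
  (3,4): δ = 152.65°  ·
  (3,5): δ = 116.20°  ·
  (4,5): δ = 143.55°  ·
antipodal pairs: 2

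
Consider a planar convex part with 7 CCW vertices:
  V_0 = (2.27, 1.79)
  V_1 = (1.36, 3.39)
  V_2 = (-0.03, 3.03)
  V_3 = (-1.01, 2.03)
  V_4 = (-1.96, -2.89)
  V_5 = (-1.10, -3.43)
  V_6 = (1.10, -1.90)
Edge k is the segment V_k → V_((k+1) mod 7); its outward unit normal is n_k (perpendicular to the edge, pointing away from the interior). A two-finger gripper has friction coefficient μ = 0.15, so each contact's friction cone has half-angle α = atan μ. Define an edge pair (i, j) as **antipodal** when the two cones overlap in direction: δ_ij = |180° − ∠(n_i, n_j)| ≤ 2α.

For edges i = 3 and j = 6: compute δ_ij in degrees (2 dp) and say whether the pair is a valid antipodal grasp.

α = atan 0.15 = 8.53°;  2α = 17.06°
edge 3: e_3 = (-0.95, -4.92);  n_3 = (-0.9819, +0.1896)
edge 6: e_6 = (+1.17, +3.69);  n_6 = (+0.9532, -0.3022)
∠(n_3, n_6) = 173.34°
δ = |180° − 173.34°| = 6.66°
6.66° ≤ 2α = 17.06°  →  valid

δ = 6.66°, valid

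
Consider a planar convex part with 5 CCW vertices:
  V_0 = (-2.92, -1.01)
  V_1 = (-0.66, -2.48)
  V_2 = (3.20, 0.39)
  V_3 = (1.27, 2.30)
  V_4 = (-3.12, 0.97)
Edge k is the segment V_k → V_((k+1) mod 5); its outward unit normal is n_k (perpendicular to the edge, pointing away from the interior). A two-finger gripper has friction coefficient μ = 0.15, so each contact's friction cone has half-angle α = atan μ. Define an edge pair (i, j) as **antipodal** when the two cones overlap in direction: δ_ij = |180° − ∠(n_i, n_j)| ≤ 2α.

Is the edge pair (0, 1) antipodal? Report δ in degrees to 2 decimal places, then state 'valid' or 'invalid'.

α = atan 0.15 = 8.53°;  2α = 17.06°
edge 0: e_0 = (+2.26, -1.47);  n_0 = (-0.5452, -0.8383)
edge 1: e_1 = (+3.86, +2.87);  n_1 = (+0.5967, -0.8025)
∠(n_0, n_1) = 69.67°
δ = |180° − 69.67°| = 110.33°
110.33° > 2α = 17.06°  →  invalid

δ = 110.33°, invalid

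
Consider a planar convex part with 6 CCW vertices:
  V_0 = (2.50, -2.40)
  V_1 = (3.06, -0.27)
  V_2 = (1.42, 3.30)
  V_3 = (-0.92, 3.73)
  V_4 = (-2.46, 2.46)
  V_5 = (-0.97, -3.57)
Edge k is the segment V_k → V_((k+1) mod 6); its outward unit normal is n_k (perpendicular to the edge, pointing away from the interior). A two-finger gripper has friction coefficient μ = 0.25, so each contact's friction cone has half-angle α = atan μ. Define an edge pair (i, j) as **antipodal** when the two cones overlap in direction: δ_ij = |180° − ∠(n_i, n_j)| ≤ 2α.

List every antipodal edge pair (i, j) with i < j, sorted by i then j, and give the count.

α = atan 0.25 = 14.04°;  2α = 28.07°
n_0 = (+0.9671, -0.2543)
n_1 = (+0.9087, +0.4174)
n_2 = (+0.1807, +0.9835)
n_3 = (-0.6362, +0.7715)
n_4 = (-0.9708, -0.2399)
n_5 = (+0.3195, -0.9476)
  (0,1): δ = 140.60°  ·
  (0,2): δ = 85.68°  ·
  (0,3): δ = 35.76°  ·
  (0,4): δ = 28.61°  ·
  (0,5): δ = 123.36°  ·
  (1,2): δ = 125.09°  ·
  (1,3): δ = 75.16°  ·
  (1,4): δ = 10.79°  ✓
  (1,5): δ = 83.96°  ·
  (2,3): δ = 130.08°  ·
  (2,4): δ = 65.71°  ·
  (2,5): δ = 29.05°  ·
  (3,4): δ = 115.63°  ·
  (3,5): δ = 20.88°  ✓
  (4,5): δ = 85.25°  ·
antipodal pairs: 2

count = 2; pairs: (1,4), (3,5)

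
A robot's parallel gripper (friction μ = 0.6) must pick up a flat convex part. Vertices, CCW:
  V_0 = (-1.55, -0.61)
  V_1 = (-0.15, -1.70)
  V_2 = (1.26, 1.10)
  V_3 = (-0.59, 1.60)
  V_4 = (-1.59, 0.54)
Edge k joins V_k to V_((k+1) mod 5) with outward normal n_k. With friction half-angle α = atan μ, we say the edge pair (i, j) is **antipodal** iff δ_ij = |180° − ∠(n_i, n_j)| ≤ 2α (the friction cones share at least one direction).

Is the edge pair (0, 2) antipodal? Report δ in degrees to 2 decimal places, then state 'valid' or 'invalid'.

α = atan 0.6 = 30.96°;  2α = 61.93°
edge 0: e_0 = (+1.40, -1.09);  n_0 = (-0.6143, -0.7890)
edge 2: e_2 = (-1.85, +0.50);  n_2 = (+0.2609, +0.9654)
∠(n_0, n_2) = 157.22°
δ = |180° − 157.22°| = 22.78°
22.78° ≤ 2α = 61.93°  →  valid

δ = 22.78°, valid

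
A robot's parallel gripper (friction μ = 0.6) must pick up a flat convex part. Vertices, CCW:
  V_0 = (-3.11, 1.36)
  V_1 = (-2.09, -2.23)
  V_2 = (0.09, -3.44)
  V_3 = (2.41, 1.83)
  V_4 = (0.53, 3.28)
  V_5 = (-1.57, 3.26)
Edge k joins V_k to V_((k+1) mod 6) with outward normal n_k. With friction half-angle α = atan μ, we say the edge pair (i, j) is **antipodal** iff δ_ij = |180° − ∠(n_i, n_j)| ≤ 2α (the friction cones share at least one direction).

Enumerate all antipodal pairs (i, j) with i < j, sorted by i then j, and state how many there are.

α = atan 0.6 = 30.96°;  2α = 61.93°
n_0 = (-0.9619, -0.2733)
n_1 = (-0.4853, -0.8743)
n_2 = (+0.9152, -0.4029)
n_3 = (+0.6107, +0.7918)
n_4 = (-0.0095, +1.0000)
n_5 = (-0.7769, +0.6297)
  (0,1): δ = 134.89°  ·
  (0,2): δ = 39.62°  ✓
  (0,3): δ = 36.50°  ✓
  (0,4): δ = 74.68°  ·
  (0,5): δ = 125.11°  ·
  (1,2): δ = 84.73°  ·
  (1,3): δ = 8.61°  ✓
  (1,4): δ = 29.58°  ✓
  (1,5): δ = 80.01°  ·
  (2,3): δ = 103.88°  ·
  (2,4): δ = 65.69°  ·
  (2,5): δ = 15.27°  ✓
  (3,4): δ = 141.81°  ·
  (3,5): δ = 91.38°  ·
  (4,5): δ = 129.57°  ·
antipodal pairs: 5

count = 5; pairs: (0,2), (0,3), (1,3), (1,4), (2,5)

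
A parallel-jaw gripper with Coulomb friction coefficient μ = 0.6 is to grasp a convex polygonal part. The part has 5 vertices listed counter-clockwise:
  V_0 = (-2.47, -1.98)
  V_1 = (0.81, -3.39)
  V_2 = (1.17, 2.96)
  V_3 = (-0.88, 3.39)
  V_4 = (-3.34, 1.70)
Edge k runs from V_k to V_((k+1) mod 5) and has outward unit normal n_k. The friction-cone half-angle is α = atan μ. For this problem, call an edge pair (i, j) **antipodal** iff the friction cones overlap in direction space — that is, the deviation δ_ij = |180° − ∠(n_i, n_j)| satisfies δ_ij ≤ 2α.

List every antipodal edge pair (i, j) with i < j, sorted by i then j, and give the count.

count = 4; pairs: (0,2), (0,3), (1,3), (1,4)

α = atan 0.6 = 30.96°;  2α = 61.93°
n_0 = (-0.3949, -0.9187)
n_1 = (+0.9984, -0.0566)
n_2 = (+0.2053, +0.9787)
n_3 = (-0.5662, +0.8242)
n_4 = (-0.9732, -0.2301)
  (0,1): δ = 69.98°  ·
  (0,2): δ = 11.42°  ✓
  (0,3): δ = 57.75°  ✓
  (0,4): δ = 126.56°  ·
  (1,2): δ = 98.60°  ·
  (1,3): δ = 52.27°  ✓
  (1,4): δ = 16.55°  ✓
  (2,3): δ = 133.66°  ·
  (2,4): δ = 64.85°  ·
  (3,4): δ = 111.19°  ·
antipodal pairs: 4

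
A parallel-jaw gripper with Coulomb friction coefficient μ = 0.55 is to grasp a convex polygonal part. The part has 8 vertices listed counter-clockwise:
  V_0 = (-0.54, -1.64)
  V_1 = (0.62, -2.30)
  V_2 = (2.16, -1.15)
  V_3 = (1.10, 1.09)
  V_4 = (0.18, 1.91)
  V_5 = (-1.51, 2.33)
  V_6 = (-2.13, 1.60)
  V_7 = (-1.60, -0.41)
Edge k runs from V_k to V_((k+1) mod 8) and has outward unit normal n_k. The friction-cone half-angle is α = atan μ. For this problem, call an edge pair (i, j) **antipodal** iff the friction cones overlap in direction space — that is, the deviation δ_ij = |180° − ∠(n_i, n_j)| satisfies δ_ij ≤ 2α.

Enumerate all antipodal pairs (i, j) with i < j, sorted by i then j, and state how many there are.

α = atan 0.55 = 28.81°;  2α = 57.62°
n_0 = (-0.4945, -0.8692)
n_1 = (+0.5983, -0.8012)
n_2 = (+0.9039, +0.4277)
n_3 = (+0.6654, +0.7465)
n_4 = (+0.2412, +0.9705)
n_5 = (-0.7622, +0.6473)
n_6 = (-0.9669, -0.2550)
n_7 = (-0.7575, -0.6528)
  (0,1): δ = 113.61°  ·
  (0,2): δ = 35.04°  ✓
  (0,3): δ = 12.07°  ✓
  (0,4): δ = 15.68°  ✓
  (0,5): δ = 79.30°  ·
  (0,6): δ = 134.41°  ·
  (0,7): δ = 160.39°  ·
  (1,2): δ = 101.43°  ·
  (1,3): δ = 78.46°  ·
  (1,4): δ = 50.71°  ✓
  (1,5): δ = 12.91°  ✓
  (1,6): δ = 68.02°  ·
  (1,7): δ = 94.00°  ·
  (2,3): δ = 157.03°  ·
  (2,4): δ = 129.28°  ·
  (2,5): δ = 65.67°  ·
  (2,6): δ = 10.55°  ✓
  (2,7): δ = 15.43°  ✓
  (3,4): δ = 152.25°  ·
  (3,5): δ = 88.63°  ·
  (3,6): δ = 33.52°  ✓
  (3,7): δ = 7.53°  ✓
  (4,5): δ = 116.39°  ·
  (4,6): δ = 61.27°  ·
  (4,7): δ = 35.29°  ✓
  (5,6): δ = 124.89°  ·
  (5,7): δ = 98.90°  ·
  (6,7): δ = 154.02°  ·
antipodal pairs: 10

count = 10; pairs: (0,2), (0,3), (0,4), (1,4), (1,5), (2,6), (2,7), (3,6), (3,7), (4,7)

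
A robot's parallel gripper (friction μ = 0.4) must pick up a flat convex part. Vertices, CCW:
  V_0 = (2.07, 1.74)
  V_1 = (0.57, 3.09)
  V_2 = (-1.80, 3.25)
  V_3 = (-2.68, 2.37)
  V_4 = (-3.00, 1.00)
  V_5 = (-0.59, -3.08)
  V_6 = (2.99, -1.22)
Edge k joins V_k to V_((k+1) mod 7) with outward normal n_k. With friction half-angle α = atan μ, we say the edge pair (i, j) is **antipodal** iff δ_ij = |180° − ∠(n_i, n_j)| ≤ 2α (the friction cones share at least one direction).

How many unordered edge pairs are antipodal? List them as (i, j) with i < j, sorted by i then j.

α = atan 0.4 = 21.80°;  2α = 43.60°
n_0 = (+0.6690, +0.7433)
n_1 = (+0.0674, +0.9977)
n_2 = (-0.7071, +0.7071)
n_3 = (-0.9738, +0.2275)
n_4 = (-0.8610, -0.5086)
n_5 = (+0.4610, -0.8874)
n_6 = (+0.9549, +0.2968)
  (0,1): δ = 141.87°  ·
  (0,2): δ = 93.01°  ·
  (0,3): δ = 61.16°  ·
  (0,4): δ = 17.44°  ✓
  (0,5): δ = 69.44°  ·
  (0,6): δ = 149.25°  ·
  (1,2): δ = 131.14°  ·
  (1,3): δ = 99.29°  ·
  (1,4): δ = 55.57°  ·
  (1,5): δ = 31.32°  ✓
  (1,6): δ = 111.13°  ·
  (2,3): δ = 148.15°  ·
  (2,4): δ = 104.43°  ·
  (2,5): δ = 17.55°  ✓
  (2,6): δ = 62.27°  ·
  (3,4): δ = 136.28°  ·
  (3,5): δ = 49.40°  ·
  (3,6): δ = 30.41°  ✓
  (4,5): δ = 93.12°  ·
  (4,6): δ = 13.30°  ✓
  (5,6): δ = 100.19°  ·
antipodal pairs: 5

count = 5; pairs: (0,4), (1,5), (2,5), (3,6), (4,6)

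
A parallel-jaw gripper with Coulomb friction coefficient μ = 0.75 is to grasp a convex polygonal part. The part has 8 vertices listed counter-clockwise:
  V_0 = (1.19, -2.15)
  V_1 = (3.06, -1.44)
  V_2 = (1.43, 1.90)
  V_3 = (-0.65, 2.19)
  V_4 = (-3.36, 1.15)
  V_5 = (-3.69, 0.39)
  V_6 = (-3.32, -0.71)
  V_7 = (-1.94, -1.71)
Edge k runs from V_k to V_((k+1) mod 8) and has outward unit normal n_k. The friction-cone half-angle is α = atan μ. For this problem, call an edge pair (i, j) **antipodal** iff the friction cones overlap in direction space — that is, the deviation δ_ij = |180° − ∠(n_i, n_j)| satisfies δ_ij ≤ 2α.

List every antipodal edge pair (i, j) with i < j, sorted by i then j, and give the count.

α = atan 0.75 = 36.87°;  2α = 73.74°
n_0 = (+0.3550, -0.9349)
n_1 = (+0.8987, +0.4386)
n_2 = (+0.1381, +0.9904)
n_3 = (-0.3583, +0.9336)
n_4 = (-0.9173, +0.3983)
n_5 = (-0.9478, -0.3188)
n_6 = (-0.5868, -0.8097)
n_7 = (-0.1392, -0.9903)
  (0,1): δ = 84.78°  ·
  (0,2): δ = 28.73°  ✓
  (0,3): δ = 0.20°  ✓
  (0,4): δ = 45.74°  ✓
  (0,5): δ = 87.80°  ·
  (0,6): δ = 123.28°  ·
  (0,7): δ = 151.21°  ·
  (1,2): δ = 123.95°  ·
  (1,3): δ = 95.02°  ·
  (1,4): δ = 49.48°  ✓
  (1,5): δ = 7.42°  ✓
  (1,6): δ = 28.06°  ✓
  (1,7): δ = 55.98°  ✓
  (2,3): δ = 151.07°  ·
  (2,4): δ = 105.53°  ·
  (2,5): δ = 63.47°  ✓
  (2,6): δ = 27.99°  ✓
  (2,7): δ = 0.06°  ✓
  (3,4): δ = 134.47°  ·
  (3,5): δ = 92.40°  ·
  (3,6): δ = 56.92°  ✓
  (3,7): δ = 29.00°  ✓
  (4,5): δ = 137.94°  ·
  (4,6): δ = 102.46°  ·
  (4,7): δ = 74.53°  ·
  (5,6): δ = 144.52°  ·
  (5,7): δ = 116.59°  ·
  (6,7): δ = 152.07°  ·
antipodal pairs: 12

count = 12; pairs: (0,2), (0,3), (0,4), (1,4), (1,5), (1,6), (1,7), (2,5), (2,6), (2,7), (3,6), (3,7)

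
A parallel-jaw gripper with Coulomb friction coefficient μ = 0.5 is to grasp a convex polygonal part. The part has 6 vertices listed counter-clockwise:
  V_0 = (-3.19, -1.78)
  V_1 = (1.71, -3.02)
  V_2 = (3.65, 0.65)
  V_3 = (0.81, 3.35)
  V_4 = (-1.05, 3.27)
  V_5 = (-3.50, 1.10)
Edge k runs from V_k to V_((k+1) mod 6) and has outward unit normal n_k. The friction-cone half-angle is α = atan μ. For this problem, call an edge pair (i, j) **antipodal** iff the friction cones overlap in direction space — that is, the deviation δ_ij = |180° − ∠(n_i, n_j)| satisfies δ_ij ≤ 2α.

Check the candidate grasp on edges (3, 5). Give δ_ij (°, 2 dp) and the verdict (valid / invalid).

α = atan 0.5 = 26.57°;  2α = 53.13°
edge 3: e_3 = (-1.86, -0.08);  n_3 = (-0.0430, +0.9991)
edge 5: e_5 = (+0.31, -2.88);  n_5 = (-0.9943, -0.1070)
∠(n_3, n_5) = 93.68°
δ = |180° − 93.68°| = 86.32°
86.32° > 2α = 53.13°  →  invalid

δ = 86.32°, invalid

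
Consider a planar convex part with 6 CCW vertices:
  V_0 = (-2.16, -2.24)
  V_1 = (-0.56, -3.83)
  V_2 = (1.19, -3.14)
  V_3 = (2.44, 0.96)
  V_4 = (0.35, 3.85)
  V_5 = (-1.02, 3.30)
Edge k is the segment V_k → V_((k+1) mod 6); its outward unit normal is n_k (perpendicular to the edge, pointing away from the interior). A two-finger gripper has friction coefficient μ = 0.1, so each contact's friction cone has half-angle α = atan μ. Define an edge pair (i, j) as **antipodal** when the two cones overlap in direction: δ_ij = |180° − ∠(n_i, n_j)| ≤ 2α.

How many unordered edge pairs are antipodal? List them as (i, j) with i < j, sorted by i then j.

count = 3; pairs: (0,3), (1,4), (2,5)

α = atan 0.1 = 5.71°;  2α = 11.42°
n_0 = (-0.7049, -0.7093)
n_1 = (+0.3668, -0.9303)
n_2 = (+0.9565, -0.2916)
n_3 = (+0.8103, +0.5860)
n_4 = (-0.3726, +0.9280)
n_5 = (-0.9795, +0.2016)
  (0,1): δ = 113.66°  ·
  (0,2): δ = 62.13°  ·
  (0,3): δ = 9.31°  ✓
  (0,4): δ = 66.69°  ·
  (0,5): δ = 123.19°  ·
  (1,2): δ = 128.47°  ·
  (1,3): δ = 75.64°  ·
  (1,4): δ = 0.35°  ✓
  (1,5): δ = 56.85°  ·
  (2,3): δ = 127.17°  ·
  (2,4): δ = 51.17°  ·
  (2,5): δ = 5.33°  ✓
  (3,4): δ = 104.00°  ·
  (3,5): δ = 47.50°  ·
  (4,5): δ = 123.50°  ·
antipodal pairs: 3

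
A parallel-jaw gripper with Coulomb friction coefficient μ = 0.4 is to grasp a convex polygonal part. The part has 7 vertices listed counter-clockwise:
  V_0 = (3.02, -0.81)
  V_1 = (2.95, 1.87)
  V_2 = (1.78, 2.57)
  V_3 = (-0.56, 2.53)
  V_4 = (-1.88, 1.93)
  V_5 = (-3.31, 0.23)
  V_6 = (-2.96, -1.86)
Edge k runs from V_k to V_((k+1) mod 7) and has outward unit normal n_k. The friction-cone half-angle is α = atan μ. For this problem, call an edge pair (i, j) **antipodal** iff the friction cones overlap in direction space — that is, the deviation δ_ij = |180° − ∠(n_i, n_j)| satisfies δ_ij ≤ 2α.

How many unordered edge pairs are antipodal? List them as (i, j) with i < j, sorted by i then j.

α = atan 0.4 = 21.80°;  2α = 43.60°
n_0 = (+0.9997, +0.0261)
n_1 = (+0.5134, +0.8581)
n_2 = (-0.0171, +0.9999)
n_3 = (-0.4138, +0.9104)
n_4 = (-0.7653, +0.6437)
n_5 = (-0.9863, -0.1652)
n_6 = (+0.1729, -0.9849)
  (0,1): δ = 122.39°  ·
  (0,2): δ = 90.52°  ·
  (0,3): δ = 67.05°  ·
  (0,4): δ = 41.57°  ✓
  (0,5): δ = 8.01°  ✓
  (0,6): δ = 98.46°  ·
  (1,2): δ = 148.13°  ·
  (1,3): δ = 124.66°  ·
  (1,4): δ = 99.18°  ·
  (1,5): δ = 49.60°  ·
  (1,6): δ = 40.85°  ✓
  (2,3): δ = 156.54°  ·
  (2,4): δ = 131.05°  ·
  (2,5): δ = 81.47°  ·
  (2,6): δ = 8.98°  ✓
  (3,4): δ = 154.51°  ·
  (3,5): δ = 104.94°  ·
  (3,6): δ = 14.49°  ✓
  (4,5): δ = 130.42°  ·
  (4,6): δ = 39.97°  ✓
  (5,6): δ = 89.55°  ·
antipodal pairs: 6

count = 6; pairs: (0,4), (0,5), (1,6), (2,6), (3,6), (4,6)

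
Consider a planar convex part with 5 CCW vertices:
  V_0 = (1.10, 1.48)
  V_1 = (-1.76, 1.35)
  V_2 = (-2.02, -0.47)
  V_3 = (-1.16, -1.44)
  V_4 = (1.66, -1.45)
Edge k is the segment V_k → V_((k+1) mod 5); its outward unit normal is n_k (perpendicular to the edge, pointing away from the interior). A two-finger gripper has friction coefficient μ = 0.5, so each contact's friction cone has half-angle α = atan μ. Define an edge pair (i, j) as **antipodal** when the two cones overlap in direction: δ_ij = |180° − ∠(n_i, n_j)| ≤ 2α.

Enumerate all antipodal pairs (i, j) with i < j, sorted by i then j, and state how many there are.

count = 4; pairs: (0,2), (0,3), (1,4), (2,4)

α = atan 0.5 = 26.57°;  2α = 53.13°
n_0 = (-0.0454, +0.9990)
n_1 = (-0.9899, +0.1414)
n_2 = (-0.7483, -0.6634)
n_3 = (-0.0035, -1.0000)
n_4 = (+0.9822, +0.1877)
  (0,1): δ = 100.73°  ·
  (0,2): δ = 51.04°  ✓
  (0,3): δ = 2.81°  ✓
  (0,4): δ = 98.22°  ·
  (1,2): δ = 130.31°  ·
  (1,3): δ = 82.07°  ·
  (1,4): δ = 18.95°  ✓
  (2,3): δ = 131.76°  ·
  (2,4): δ = 30.74°  ✓
  (3,4): δ = 78.98°  ·
antipodal pairs: 4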